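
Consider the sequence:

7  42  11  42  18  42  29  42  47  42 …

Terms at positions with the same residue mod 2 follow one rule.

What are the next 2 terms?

76, 42

Split by position mod 2 into 2 tracks.
Subsequence A: 7, 11, 18, 29, 47 — each term equals the sum of the previous two.
Subsequence B: 42, 42, 42, 42, 42 — constant 42.
Position 11 falls in subsequence A as its term 6, giving 76.
Term 12 comes from subsequence B (its 6th entry): 42.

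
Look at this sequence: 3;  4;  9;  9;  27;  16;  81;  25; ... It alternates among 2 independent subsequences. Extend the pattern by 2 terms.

Split by position mod 2 into 2 tracks.
Track A is 3, 9, 27, 81, which is successive powers of 3.
Track B is 4, 9, 16, 25, which is the squares 2², 3², 4², ….
Term 9 comes from track A (its 5th entry): 243.
Term 10 comes from track B (its 5th entry): 36.

243, 36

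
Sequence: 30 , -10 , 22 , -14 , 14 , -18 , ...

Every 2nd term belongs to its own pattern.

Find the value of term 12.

-30

Taking every 2nd term gives 2 separate tracks.
Track A: 30, 22, 14 — subtracting 8 each time.
Track B: -10, -14, -18 — arithmetic, step −4.
The 12th slot belongs to track B; its 6th term is -30.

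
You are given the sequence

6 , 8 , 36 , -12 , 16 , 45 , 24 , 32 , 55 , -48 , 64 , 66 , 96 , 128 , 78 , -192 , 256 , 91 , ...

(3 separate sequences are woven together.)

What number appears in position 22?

Split by position mod 3: positions 1, 4, 7, … form one track, and each other residue class forms its own.
Subsequence A: 6, -12, 24, -48, 96, -192. A geometric progression (common ratio -2).
Subsequence B: 8, 16, 32, 64, 128, 256. Powers 2^3, 2^4, 2^5, ….
Subsequence C: 36, 45, 55, 66, 78, 91. Triangular numbers n(n+1)/2 for n = 8, 9, ….
Term 22 comes from subsequence A (its 8th entry): -768.

-768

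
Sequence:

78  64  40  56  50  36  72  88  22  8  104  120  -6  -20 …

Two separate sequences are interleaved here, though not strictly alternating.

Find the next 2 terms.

136, 152

Positions follow the repeating pattern AABB; grouping by letter gives 2 tracks.
Track A: 78, 64, 50, 36, 22, 8, -6, -20 (subtracting 14 each time).
Track B: 40, 56, 72, 88, 104, 120 (arithmetic with common difference +16).
Term 15 comes from track B (its 7th entry): 136.
Position 16 → track B, term 8 = 152.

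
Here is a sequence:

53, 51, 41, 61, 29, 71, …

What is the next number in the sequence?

The terms cycle through 2 interleaved subsequences.
Subsequence A is 53, 41, 29, which is linear: a_n = 65 − 12·n.
Subsequence B is 51, 61, 71, which is adding 10 each time.
The 7th slot belongs to subsequence A; its 4th term is 17.

17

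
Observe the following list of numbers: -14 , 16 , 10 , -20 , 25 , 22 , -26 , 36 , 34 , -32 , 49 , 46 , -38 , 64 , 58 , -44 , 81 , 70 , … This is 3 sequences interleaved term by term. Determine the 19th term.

Read the sequence 3 terms at a time; column i is its own pattern.
Track A: -14, -20, -26, -32, -38, -44. Linear: a_n = -8 − 6·n.
Track B: 16, 25, 36, 49, 64, 81. Perfect squares starting at 4².
Track C: 10, 22, 34, 46, 58, 70. Linear: a_n = -2 + 12·n.
The 19th slot belongs to track A; its 7th term is -50.

-50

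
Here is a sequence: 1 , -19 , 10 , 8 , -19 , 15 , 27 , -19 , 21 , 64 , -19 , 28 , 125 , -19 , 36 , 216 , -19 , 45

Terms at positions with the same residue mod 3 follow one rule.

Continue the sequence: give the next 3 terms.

343, -19, 55

The terms cycle through 3 interleaved subsequences.
Track A is 1, 8, 27, 64, 125, 216, which is consecutive cubes n³ from n = 1.
Track B is -19, -19, -19, -19, -19, -19, which is constant -19.
Track C is 10, 15, 21, 28, 36, 45, which is triangular numbers n(n+1)/2 for n = 4, 5, ….
The 19th slot belongs to track A; its 7th term is 343.
The 20th slot belongs to track B; its 7th term is -19.
Position 21 → track C, term 7 = 55.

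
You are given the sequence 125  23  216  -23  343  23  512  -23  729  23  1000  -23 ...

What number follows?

1331

The terms cycle through 2 interleaved subsequences.
Track A is 125, 216, 343, 512, 729, 1000, which is perfect cubes starting at 5³.
Track B is 23, -23, 23, -23, 23, -23, which is alternating ±23.
The 13th slot belongs to track A; its 7th term is 1331.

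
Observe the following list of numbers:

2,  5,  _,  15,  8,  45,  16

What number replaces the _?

4

The terms cycle through 2 interleaved subsequences.
Stream A: 2, ?, 8, 16 (powers of 2).
Stream B: 5, 15, 45 (a geometric progression (common ratio 3)).
Filling stream A at index 2 by its rule yields 4.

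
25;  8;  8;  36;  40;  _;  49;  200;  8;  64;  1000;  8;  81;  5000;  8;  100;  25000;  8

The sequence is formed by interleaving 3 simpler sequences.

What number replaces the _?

The terms cycle through 3 interleaved subsequences.
Stream A: 25, 36, 49, 64, 81, 100 — the squares 5², 6², 7², ….
Stream B: 8, 40, 200, 1000, 5000, 25000 — geometric, ×5 each step.
Stream C: 8, ?, 8, 8, 8, 8 — constant 8.
Stream C's pattern makes the blank 8.

8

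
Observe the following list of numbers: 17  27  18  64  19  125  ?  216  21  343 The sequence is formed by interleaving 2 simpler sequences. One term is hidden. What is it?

Taking every 2nd term gives 2 separate tracks.
Stream A = 17, 18, 19, ?, 21: linear: a_n = 16 + n.
Stream B = 27, 64, 125, 216, 343: the cubes 3³, 4³, 5³, ….
Stream A's pattern makes the blank 20.

20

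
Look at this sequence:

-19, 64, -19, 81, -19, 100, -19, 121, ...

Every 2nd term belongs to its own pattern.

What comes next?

The terms cycle through 2 interleaved subsequences.
Track A is -19, -19, -19, -19, which is the constant sequence -19.
Track B is 64, 81, 100, 121, which is perfect squares starting at 8².
Term 9 comes from track A (its 5th entry): -19.

-19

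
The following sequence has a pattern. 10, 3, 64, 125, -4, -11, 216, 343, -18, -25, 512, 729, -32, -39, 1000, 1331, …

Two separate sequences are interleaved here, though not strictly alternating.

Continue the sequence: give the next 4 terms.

-46, -53, 1728, 2197

Positions follow the repeating pattern AABB; grouping by letter gives 2 tracks.
Subsequence A: 10, 3, -4, -11, -18, -25, -32, -39 — subtracting 7 each time.
Subsequence B: 64, 125, 216, 343, 512, 729, 1000, 1331 — consecutive cubes n³ from n = 4.
Term 17 comes from subsequence A (its 9th entry): -46.
Position 18 → subsequence A, term 10 = -53.
The 19th slot belongs to subsequence B; its 9th term is 1728.
Position 20 falls in subsequence B as its term 10, giving 2197.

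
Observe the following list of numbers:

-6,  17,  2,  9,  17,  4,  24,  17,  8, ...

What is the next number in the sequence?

Split by position mod 3: positions 1, 4, 7, … form one track, and each other residue class forms its own.
Track A: -6, 9, 24 (arithmetic with common difference +15).
Track B: 17, 17, 17 (constant 17).
Track C: 2, 4, 8 (powers of 2).
Position 10 → track A, term 4 = 39.

39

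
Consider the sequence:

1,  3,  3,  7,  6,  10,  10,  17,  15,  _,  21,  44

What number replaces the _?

Split by position mod 2 into 2 tracks.
Track A: 1, 3, 6, 10, 15, 21 — triangular numbers n(n+1)/2 for n = 1, 2, ….
Track B: 3, 7, 10, 17, ?, 44 — Fibonacci-style (each term is the sum of the two before it).
So the missing entry in track B is 27.

27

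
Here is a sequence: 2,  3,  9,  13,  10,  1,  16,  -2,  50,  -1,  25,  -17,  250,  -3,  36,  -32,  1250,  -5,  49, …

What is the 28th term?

-77

Split by position mod 4 into 4 tracks.
Subsequence A: 2, 10, 50, 250, 1250. Geometric, ×5 each step.
Subsequence B: 3, 1, -1, -3, -5. Linear: a_n = 5 − 2·n.
Subsequence C: 9, 16, 25, 36, 49. Perfect squares starting at 3².
Subsequence D: 13, -2, -17, -32. Arithmetic, step −15.
Term 28 comes from subsequence D (its 7th entry): -77.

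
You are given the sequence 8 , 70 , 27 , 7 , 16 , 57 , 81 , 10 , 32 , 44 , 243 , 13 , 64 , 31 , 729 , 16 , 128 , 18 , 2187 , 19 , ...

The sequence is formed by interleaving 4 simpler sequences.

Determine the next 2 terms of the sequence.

256, 5

Read the sequence 4 terms at a time; column i is its own pattern.
Track A: 8, 16, 32, 64, 128 (multiplying by 2 each time).
Track B: 70, 57, 44, 31, 18 (arithmetic with common difference −13).
Track C: 27, 81, 243, 729, 2187 (powers of 3).
Track D: 7, 10, 13, 16, 19 (adding 3 each time).
Term 21 comes from track A (its 6th entry): 256.
The 22nd slot belongs to track B; its 6th term is 5.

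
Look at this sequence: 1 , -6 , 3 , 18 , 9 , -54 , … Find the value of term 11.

Odd-indexed and even-indexed terms follow separate rules.
Stream A = 1, 3, 9: powers 3^0, 3^1, 3^2, ….
Stream B = -6, 18, -54: geometric with ratio -3.
Position 11 → stream A, term 6 = 243.

243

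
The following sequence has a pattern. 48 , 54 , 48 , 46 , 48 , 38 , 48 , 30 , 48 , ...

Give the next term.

22

Split by position mod 2 into 2 tracks.
Stream A: 48, 48, 48, 48, 48 — constant 48.
Stream B: 54, 46, 38, 30 — subtracting 8 each time.
The 10th slot belongs to stream B; its 5th term is 22.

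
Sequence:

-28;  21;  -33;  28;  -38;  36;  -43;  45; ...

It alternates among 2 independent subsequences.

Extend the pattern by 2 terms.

-48, 55

Split by position mod 2 into 2 tracks.
Subsequence A: -28, -33, -38, -43 (linear: a_n = -23 − 5·n).
Subsequence B: 21, 28, 36, 45 (triangular numbers starting at T_6).
Term 9 comes from subsequence A (its 5th entry): -48.
The 10th slot belongs to subsequence B; its 5th term is 55.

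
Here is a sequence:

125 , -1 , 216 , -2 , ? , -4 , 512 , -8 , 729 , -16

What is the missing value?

343

The terms cycle through 2 interleaved subsequences.
Subsequence A is 125, 216, ?, 512, 729, which is consecutive cubes n³ from n = 5.
Subsequence B is -1, -2, -4, -8, -16, which is multiplying by 2 each time.
The gap is subsequence A's term 3; the rule gives 343.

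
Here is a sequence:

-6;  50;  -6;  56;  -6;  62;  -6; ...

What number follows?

Split by position mod 2 into 2 tracks.
Stream A: -6, -6, -6, -6 (constant -6).
Stream B: 50, 56, 62 (linear: a_n = 44 + 6·n).
Position 8 → stream B, term 4 = 68.

68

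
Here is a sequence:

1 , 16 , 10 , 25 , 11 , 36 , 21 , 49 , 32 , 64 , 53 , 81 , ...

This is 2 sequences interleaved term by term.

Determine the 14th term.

Positions 1, 3, 5, … form one subsequence and positions 2, 4, 6, … form another.
Track A: 1, 10, 11, 21, 32, 53 (each term equals the sum of the previous two).
Track B: 16, 25, 36, 49, 64, 81 (the squares 4², 5², 6², …).
Term 14 comes from track B (its 7th entry): 100.

100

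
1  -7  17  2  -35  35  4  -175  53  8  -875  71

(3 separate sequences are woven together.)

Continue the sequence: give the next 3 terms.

Split by position mod 3 into 3 tracks.
Stream A: 1, 2, 4, 8. Successive powers of 2.
Stream B: -7, -35, -175, -875. A geometric progression (common ratio 5).
Stream C: 17, 35, 53, 71. Arithmetic, step +18.
The 13th slot belongs to stream A; its 5th term is 16.
Position 14 falls in stream B as its term 5, giving -4375.
Term 15 comes from stream C (its 5th entry): 89.

16, -4375, 89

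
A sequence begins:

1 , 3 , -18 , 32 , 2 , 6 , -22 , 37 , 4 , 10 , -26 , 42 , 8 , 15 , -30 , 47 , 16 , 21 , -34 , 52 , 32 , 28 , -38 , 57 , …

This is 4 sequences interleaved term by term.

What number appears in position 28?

62

Split by position mod 4 into 4 tracks.
Stream A = 1, 2, 4, 8, 16, 32: powers of 2.
Stream B = 3, 6, 10, 15, 21, 28: the triangular numbers T_2, T_3, ….
Stream C = -18, -22, -26, -30, -34, -38: arithmetic with common difference −4.
Stream D = 32, 37, 42, 47, 52, 57: linear: a_n = 27 + 5·n.
Term 28 comes from stream D (its 7th entry): 62.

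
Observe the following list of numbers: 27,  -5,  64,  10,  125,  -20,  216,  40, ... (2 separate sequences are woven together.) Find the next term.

Split by position mod 2 into 2 tracks.
Track A: 27, 64, 125, 216 (perfect cubes starting at 3³).
Track B: -5, 10, -20, 40 (a geometric progression (common ratio -2)).
Term 9 comes from track A (its 5th entry): 343.

343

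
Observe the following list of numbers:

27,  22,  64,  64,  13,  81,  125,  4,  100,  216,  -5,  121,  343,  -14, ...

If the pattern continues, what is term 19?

The terms cycle through 3 interleaved subsequences.
Track A: 27, 64, 125, 216, 343. Consecutive cubes n³ from n = 3.
Track B: 22, 13, 4, -5, -14. Subtracting 9 each time.
Track C: 64, 81, 100, 121. The squares 8², 9², 10², ….
Position 19 → track A, term 7 = 729.

729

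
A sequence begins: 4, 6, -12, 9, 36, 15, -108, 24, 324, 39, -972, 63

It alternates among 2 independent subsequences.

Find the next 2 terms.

Positions 1, 3, 5, … form one subsequence and positions 2, 4, 6, … form another.
Track A is 4, -12, 36, -108, 324, -972, which is geometric with ratio -3.
Track B is 6, 9, 15, 24, 39, 63, which is a Fibonacci-like recurrence a_n = a_{n-1} + a_{n-2}.
Term 13 comes from track A (its 7th entry): 2916.
Term 14 comes from track B (its 7th entry): 102.

2916, 102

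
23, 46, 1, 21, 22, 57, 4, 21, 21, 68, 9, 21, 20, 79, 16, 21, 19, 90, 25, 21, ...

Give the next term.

18

Read the sequence 4 terms at a time; column i is its own pattern.
Subsequence A: 23, 22, 21, 20, 19 — linear: a_n = 24 − n.
Subsequence B: 46, 57, 68, 79, 90 — linear: a_n = 35 + 11·n.
Subsequence C: 1, 4, 9, 16, 25 — perfect squares starting at 1².
Subsequence D: 21, 21, 21, 21, 21 — always 21.
Term 21 comes from subsequence A (its 6th entry): 18.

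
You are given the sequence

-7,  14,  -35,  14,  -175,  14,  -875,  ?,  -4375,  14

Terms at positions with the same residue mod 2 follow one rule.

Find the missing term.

Taking every 2nd term gives 2 separate tracks.
Track A = -7, -35, -175, -875, -4375: a geometric progression (common ratio 5).
Track B = 14, 14, 14, ?, 14: always 14.
So the missing entry in track B is 14.

14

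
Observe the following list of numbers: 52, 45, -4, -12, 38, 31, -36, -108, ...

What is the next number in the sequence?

Positions follow the repeating pattern AABB; grouping by letter gives 2 tracks.
Track A is 52, 45, 38, 31, which is subtracting 7 each time.
Track B is -4, -12, -36, -108, which is a geometric progression (common ratio 3).
The 9th slot belongs to track A; its 5th term is 24.

24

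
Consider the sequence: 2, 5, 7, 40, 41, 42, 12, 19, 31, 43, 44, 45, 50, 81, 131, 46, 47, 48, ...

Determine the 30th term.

54

Positions follow the repeating pattern AAABBB; grouping by letter gives 2 tracks.
Track A: 2, 5, 7, 12, 19, 31, 50, 81, 131 (Fibonacci-style (each term is the sum of the two before it)).
Track B: 40, 41, 42, 43, 44, 45, 46, 47, 48 (arithmetic, step +1).
Position 30 → track B, term 15 = 54.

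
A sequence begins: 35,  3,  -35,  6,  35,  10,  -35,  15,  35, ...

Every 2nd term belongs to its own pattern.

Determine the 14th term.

Odd-indexed and even-indexed terms follow separate rules.
Track A: 35, -35, 35, -35, 35. Oscillating between 35 and -35.
Track B: 3, 6, 10, 15. Triangular numbers n(n+1)/2 for n = 2, 3, ….
Term 14 comes from track B (its 7th entry): 36.

36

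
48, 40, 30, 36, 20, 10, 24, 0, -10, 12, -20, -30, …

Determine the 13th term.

Reading positions in blocks of 3 reveals the pattern ABB — 2 tracks woven together.
Subsequence A: 48, 36, 24, 12 — arithmetic with common difference −12.
Subsequence B: 40, 30, 20, 10, 0, -10, -20, -30 — arithmetic, step −10.
The 13th slot belongs to subsequence A; its 5th term is 0.

0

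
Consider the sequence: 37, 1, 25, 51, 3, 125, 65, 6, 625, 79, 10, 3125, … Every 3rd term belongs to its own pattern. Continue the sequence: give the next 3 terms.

93, 15, 15625

Taking every 3rd term gives 3 separate tracks.
Stream A: 37, 51, 65, 79 (arithmetic, step +14).
Stream B: 1, 3, 6, 10 (triangular numbers starting at T_1).
Stream C: 25, 125, 625, 3125 (powers of 5).
Position 13 → stream A, term 5 = 93.
Position 14 → stream B, term 5 = 15.
Term 15 comes from stream C (its 5th entry): 15625.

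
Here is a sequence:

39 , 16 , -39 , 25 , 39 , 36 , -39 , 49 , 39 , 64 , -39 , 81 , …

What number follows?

39

Positions 1, 3, 5, … form one subsequence and positions 2, 4, 6, … form another.
Track A: 39, -39, 39, -39, 39, -39. The oscillation 39·(−1)^(n+1).
Track B: 16, 25, 36, 49, 64, 81. Consecutive squares n² from n = 4.
Position 13 falls in track A as its term 7, giving 39.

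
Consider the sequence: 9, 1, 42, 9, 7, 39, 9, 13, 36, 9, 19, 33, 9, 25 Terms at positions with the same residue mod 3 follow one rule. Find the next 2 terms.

30, 9

Taking every 3rd term gives 3 separate tracks.
Track A is 9, 9, 9, 9, 9, which is the constant sequence 9.
Track B is 1, 7, 13, 19, 25, which is arithmetic with common difference +6.
Track C is 42, 39, 36, 33, which is subtracting 3 each time.
The 15th slot belongs to track C; its 5th term is 30.
Term 16 comes from track A (its 6th entry): 9.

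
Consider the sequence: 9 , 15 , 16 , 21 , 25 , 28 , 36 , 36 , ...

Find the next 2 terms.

Odd-indexed and even-indexed terms follow separate rules.
Track A = 9, 16, 25, 36: perfect squares starting at 3².
Track B = 15, 21, 28, 36: triangular numbers n(n+1)/2 for n = 5, 6, ….
The 9th slot belongs to track A; its 5th term is 49.
The 10th slot belongs to track B; its 5th term is 45.

49, 45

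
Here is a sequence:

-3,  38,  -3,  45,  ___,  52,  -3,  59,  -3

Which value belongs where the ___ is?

-3

Odd-indexed and even-indexed terms follow separate rules.
Track A = -3, -3, ?, -3, -3: always -3.
Track B = 38, 45, 52, 59: linear: a_n = 31 + 7·n.
The gap is track A's term 3; the rule gives -3.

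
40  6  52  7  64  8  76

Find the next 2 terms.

Positions 1, 3, 5, … form one subsequence and positions 2, 4, 6, … form another.
Subsequence A: 40, 52, 64, 76 — arithmetic with common difference +12.
Subsequence B: 6, 7, 8 — arithmetic, step +1.
Term 8 comes from subsequence B (its 4th entry): 9.
The 9th slot belongs to subsequence A; its 5th term is 88.

9, 88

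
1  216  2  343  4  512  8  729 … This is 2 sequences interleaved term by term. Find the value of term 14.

1728

Taking every 2nd term gives 2 separate tracks.
Subsequence A: 1, 2, 4, 8. Powers of 2.
Subsequence B: 216, 343, 512, 729. Perfect cubes starting at 6³.
Position 14 falls in subsequence B as its term 7, giving 1728.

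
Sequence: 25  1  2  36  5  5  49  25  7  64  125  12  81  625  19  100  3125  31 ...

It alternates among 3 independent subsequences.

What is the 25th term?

169

Read the sequence 3 terms at a time; column i is its own pattern.
Stream A: 25, 36, 49, 64, 81, 100. Consecutive squares n² from n = 5.
Stream B: 1, 5, 25, 125, 625, 3125. Powers of 5.
Stream C: 2, 5, 7, 12, 19, 31. Fibonacci-style (each term is the sum of the two before it).
Position 25 falls in stream A as its term 9, giving 169.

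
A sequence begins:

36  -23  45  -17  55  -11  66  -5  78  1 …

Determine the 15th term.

The terms cycle through 2 interleaved subsequences.
Subsequence A is 36, 45, 55, 66, 78, which is triangular numbers n(n+1)/2 for n = 8, 9, ….
Subsequence B is -23, -17, -11, -5, 1, which is arithmetic with common difference +6.
Position 15 → subsequence A, term 8 = 120.

120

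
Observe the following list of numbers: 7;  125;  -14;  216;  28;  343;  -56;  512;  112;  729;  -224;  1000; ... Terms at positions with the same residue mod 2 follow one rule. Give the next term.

Odd-indexed and even-indexed terms follow separate rules.
Track A: 7, -14, 28, -56, 112, -224 (a geometric progression (common ratio -2)).
Track B: 125, 216, 343, 512, 729, 1000 (perfect cubes starting at 5³).
Term 13 comes from track A (its 7th entry): 448.

448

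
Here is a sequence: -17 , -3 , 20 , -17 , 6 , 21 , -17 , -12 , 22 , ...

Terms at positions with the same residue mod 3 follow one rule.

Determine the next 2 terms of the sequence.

Read the sequence 3 terms at a time; column i is its own pattern.
Stream A: -17, -17, -17 — the constant sequence -17.
Stream B: -3, 6, -12 — a geometric progression (common ratio -2).
Stream C: 20, 21, 22 — linear: a_n = 19 + n.
Position 10 → stream A, term 4 = -17.
Position 11 → stream B, term 4 = 24.

-17, 24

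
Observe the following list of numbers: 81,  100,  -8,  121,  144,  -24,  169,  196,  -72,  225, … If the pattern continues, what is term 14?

Reading positions in blocks of 3 reveals the pattern AAB — 2 tracks woven together.
Subsequence A is 81, 100, 121, 144, 169, 196, 225, which is consecutive squares n² from n = 9.
Subsequence B is -8, -24, -72, which is geometric, ×3 each step.
Position 14 → subsequence A, term 10 = 324.

324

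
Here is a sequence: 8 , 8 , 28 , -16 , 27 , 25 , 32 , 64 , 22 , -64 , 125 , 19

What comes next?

128

Split by position mod 3 into 3 tracks.
Track A = 8, -16, 32, -64: a geometric progression (common ratio -2).
Track B = 8, 27, 64, 125: consecutive cubes n³ from n = 2.
Track C = 28, 25, 22, 19: arithmetic with common difference −3.
The 13th slot belongs to track A; its 5th term is 128.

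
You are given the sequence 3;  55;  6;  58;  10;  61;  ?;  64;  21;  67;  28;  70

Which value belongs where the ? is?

15

Odd-indexed and even-indexed terms follow separate rules.
Subsequence A = 3, 6, 10, ?, 21, 28: the triangular numbers T_2, T_3, ….
Subsequence B = 55, 58, 61, 64, 67, 70: linear: a_n = 52 + 3·n.
Filling subsequence A at index 4 by its rule yields 15.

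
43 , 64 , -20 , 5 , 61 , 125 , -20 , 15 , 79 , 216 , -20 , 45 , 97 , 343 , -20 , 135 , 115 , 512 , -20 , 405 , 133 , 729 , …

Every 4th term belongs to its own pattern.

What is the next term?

-20

Split by position mod 4: positions 1, 5, 9, … form one track, and each other residue class forms its own.
Track A: 43, 61, 79, 97, 115, 133 (linear: a_n = 25 + 18·n).
Track B: 64, 125, 216, 343, 512, 729 (consecutive cubes n³ from n = 4).
Track C: -20, -20, -20, -20, -20 (constant -20).
Track D: 5, 15, 45, 135, 405 (multiplying by 3 each time).
Position 23 → track C, term 6 = -20.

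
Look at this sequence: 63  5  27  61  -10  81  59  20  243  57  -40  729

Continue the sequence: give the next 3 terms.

55, 80, 2187

Split by position mod 3: positions 1, 4, 7, … form one track, and each other residue class forms its own.
Track A: 63, 61, 59, 57. Subtracting 2 each time.
Track B: 5, -10, 20, -40. Geometric, ×-2 each step.
Track C: 27, 81, 243, 729. Successive powers of 3.
Position 13 falls in track A as its term 5, giving 55.
Position 14 → track B, term 5 = 80.
Term 15 comes from track C (its 5th entry): 2187.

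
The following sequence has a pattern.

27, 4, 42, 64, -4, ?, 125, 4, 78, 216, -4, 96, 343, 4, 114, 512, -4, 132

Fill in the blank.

60

Split by position mod 3: positions 1, 4, 7, … form one track, and each other residue class forms its own.
Stream A: 27, 64, 125, 216, 343, 512 — consecutive cubes n³ from n = 3.
Stream B: 4, -4, 4, -4, 4, -4 — alternating ±4.
Stream C: 42, ?, 78, 96, 114, 132 — arithmetic, step +18.
Stream C's pattern makes the blank 60.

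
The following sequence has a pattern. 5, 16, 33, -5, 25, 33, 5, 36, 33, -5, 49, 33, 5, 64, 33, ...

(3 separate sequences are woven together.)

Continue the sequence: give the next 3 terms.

-5, 81, 33

Read the sequence 3 terms at a time; column i is its own pattern.
Track A: 5, -5, 5, -5, 5. Oscillating between 5 and -5.
Track B: 16, 25, 36, 49, 64. Perfect squares starting at 4².
Track C: 33, 33, 33, 33, 33. Constant 33.
Term 16 comes from track A (its 6th entry): -5.
Position 17 → track B, term 6 = 81.
Position 18 falls in track C as its term 6, giving 33.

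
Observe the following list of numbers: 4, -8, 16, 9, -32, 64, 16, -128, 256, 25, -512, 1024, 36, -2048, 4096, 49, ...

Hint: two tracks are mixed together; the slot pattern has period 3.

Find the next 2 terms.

-8192, 16384

Positions follow the repeating pattern ABB; grouping by letter gives 2 tracks.
Track A: 4, 9, 16, 25, 36, 49 (the squares 2², 3², 4², …).
Track B: -8, 16, -32, 64, -128, 256, -512, 1024, -2048, 4096 (a geometric progression (common ratio -2)).
Term 17 comes from track B (its 11th entry): -8192.
Position 18 falls in track B as its term 12, giving 16384.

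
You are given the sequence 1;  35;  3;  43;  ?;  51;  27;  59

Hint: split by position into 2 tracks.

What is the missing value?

9

The terms cycle through 2 interleaved subsequences.
Subsequence A = 1, 3, ?, 27: powers 3^0, 3^1, 3^2, ….
Subsequence B = 35, 43, 51, 59: linear: a_n = 27 + 8·n.
Filling subsequence A at index 3 by its rule yields 9.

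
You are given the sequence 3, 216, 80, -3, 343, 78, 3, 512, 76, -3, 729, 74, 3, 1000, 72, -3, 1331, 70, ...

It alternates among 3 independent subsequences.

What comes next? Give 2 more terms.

3, 1728

Read the sequence 3 terms at a time; column i is its own pattern.
Subsequence A: 3, -3, 3, -3, 3, -3 (alternating ±3).
Subsequence B: 216, 343, 512, 729, 1000, 1331 (perfect cubes starting at 6³).
Subsequence C: 80, 78, 76, 74, 72, 70 (arithmetic, step −2).
Position 19 → subsequence A, term 7 = 3.
Position 20 falls in subsequence B as its term 7, giving 1728.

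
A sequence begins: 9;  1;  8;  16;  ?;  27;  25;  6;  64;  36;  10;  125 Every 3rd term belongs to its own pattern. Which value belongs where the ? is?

The terms cycle through 3 interleaved subsequences.
Track A: 9, 16, 25, 36 (consecutive squares n² from n = 3).
Track B: 1, ?, 6, 10 (the triangular numbers T_1, T_2, …).
Track C: 8, 27, 64, 125 (perfect cubes starting at 2³).
The gap is track B's term 2; the rule gives 3.

3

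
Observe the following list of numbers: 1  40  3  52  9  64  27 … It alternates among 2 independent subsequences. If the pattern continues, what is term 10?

88

Taking every 2nd term gives 2 separate tracks.
Track A: 1, 3, 9, 27 (powers of 3).
Track B: 40, 52, 64 (adding 12 each time).
The 10th slot belongs to track B; its 5th term is 88.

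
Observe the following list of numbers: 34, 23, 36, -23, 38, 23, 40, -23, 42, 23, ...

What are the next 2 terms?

44, -23

The terms cycle through 2 interleaved subsequences.
Track A: 34, 36, 38, 40, 42. Adding 2 each time.
Track B: 23, -23, 23, -23, 23. Oscillating between 23 and -23.
The 11th slot belongs to track A; its 6th term is 44.
Position 12 → track B, term 6 = -23.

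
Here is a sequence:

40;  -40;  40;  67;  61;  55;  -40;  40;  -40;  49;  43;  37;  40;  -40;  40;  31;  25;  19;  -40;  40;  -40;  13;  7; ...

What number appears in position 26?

-40

Reading positions in blocks of 6 reveals the pattern AAABBB — 2 tracks woven together.
Stream A: 40, -40, 40, -40, 40, -40, 40, -40, 40, -40, 40, -40. Alternating ±40.
Stream B: 67, 61, 55, 49, 43, 37, 31, 25, 19, 13, 7. Linear: a_n = 73 − 6·n.
The 26th slot belongs to stream A; its 14th term is -40.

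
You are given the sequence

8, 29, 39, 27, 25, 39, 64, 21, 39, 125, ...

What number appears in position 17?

Split by position mod 3: positions 1, 4, 7, … form one track, and each other residue class forms its own.
Track A: 8, 27, 64, 125 — the cubes 2³, 3³, 4³, ….
Track B: 29, 25, 21 — linear: a_n = 33 − 4·n.
Track C: 39, 39, 39 — always 39.
The 17th slot belongs to track B; its 6th term is 9.

9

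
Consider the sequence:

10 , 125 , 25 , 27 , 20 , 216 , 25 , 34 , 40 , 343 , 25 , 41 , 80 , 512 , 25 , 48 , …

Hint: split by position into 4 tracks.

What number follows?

160

The terms cycle through 4 interleaved subsequences.
Subsequence A is 10, 20, 40, 80, which is multiplying by 2 each time.
Subsequence B is 125, 216, 343, 512, which is the cubes 5³, 6³, 7³, ….
Subsequence C is 25, 25, 25, 25, which is the constant sequence 25.
Subsequence D is 27, 34, 41, 48, which is arithmetic with common difference +7.
Position 17 falls in subsequence A as its term 5, giving 160.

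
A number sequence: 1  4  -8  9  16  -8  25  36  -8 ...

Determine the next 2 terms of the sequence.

Positions follow the repeating pattern AAB; grouping by letter gives 2 tracks.
Track A: 1, 4, 9, 16, 25, 36 (perfect squares starting at 1²).
Track B: -8, -8, -8 (always -8).
Position 10 → track A, term 7 = 49.
Position 11 falls in track A as its term 8, giving 64.

49, 64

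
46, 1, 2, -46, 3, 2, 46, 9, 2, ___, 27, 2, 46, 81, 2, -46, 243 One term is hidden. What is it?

-46

Split by position mod 3: positions 1, 4, 7, … form one track, and each other residue class forms its own.
Track A: 46, -46, 46, ?, 46, -46. Alternating ±46.
Track B: 1, 3, 9, 27, 81, 243. Powers 3^0, 3^1, 3^2, ….
Track C: 2, 2, 2, 2, 2. Always 2.
Filling track A at index 4 by its rule yields -46.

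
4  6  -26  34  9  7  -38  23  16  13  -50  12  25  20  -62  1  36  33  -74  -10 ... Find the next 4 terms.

Split by position mod 4 into 4 tracks.
Stream A is 4, 9, 16, 25, 36, which is the squares 2², 3², 4², ….
Stream B is 6, 7, 13, 20, 33, which is Fibonacci-style (each term is the sum of the two before it).
Stream C is -26, -38, -50, -62, -74, which is arithmetic with common difference −12.
Stream D is 34, 23, 12, 1, -10, which is arithmetic, step −11.
Position 21 falls in stream A as its term 6, giving 49.
Position 22 → stream B, term 6 = 53.
The 23rd slot belongs to stream C; its 6th term is -86.
Term 24 comes from stream D (its 6th entry): -21.

49, 53, -86, -21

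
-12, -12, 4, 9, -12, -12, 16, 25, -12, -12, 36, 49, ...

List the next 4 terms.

-12, -12, 64, 81

The slot pattern repeats as AABB (period 4), so there are 2 interleaved tracks.
Subsequence A: -12, -12, -12, -12, -12, -12 — always -12.
Subsequence B: 4, 9, 16, 25, 36, 49 — the squares 2², 3², 4², ….
Position 13 → subsequence A, term 7 = -12.
Position 14 → subsequence A, term 8 = -12.
Position 15 falls in subsequence B as its term 7, giving 64.
Position 16 falls in subsequence B as its term 8, giving 81.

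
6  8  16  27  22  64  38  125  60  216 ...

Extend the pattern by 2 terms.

The terms cycle through 2 interleaved subsequences.
Subsequence A: 6, 16, 22, 38, 60. A Fibonacci-like recurrence a_n = a_{n-1} + a_{n-2}.
Subsequence B: 8, 27, 64, 125, 216. Perfect cubes starting at 2³.
Term 11 comes from subsequence A (its 6th entry): 98.
Position 12 falls in subsequence B as its term 6, giving 343.

98, 343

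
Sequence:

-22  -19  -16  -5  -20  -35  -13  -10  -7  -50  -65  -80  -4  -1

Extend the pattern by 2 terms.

Reading positions in blocks of 6 reveals the pattern AAABBB — 2 tracks woven together.
Track A = -22, -19, -16, -13, -10, -7, -4, -1: linear: a_n = -25 + 3·n.
Track B = -5, -20, -35, -50, -65, -80: arithmetic, step −15.
Position 15 falls in track A as its term 9, giving 2.
Term 16 comes from track B (its 7th entry): -95.

2, -95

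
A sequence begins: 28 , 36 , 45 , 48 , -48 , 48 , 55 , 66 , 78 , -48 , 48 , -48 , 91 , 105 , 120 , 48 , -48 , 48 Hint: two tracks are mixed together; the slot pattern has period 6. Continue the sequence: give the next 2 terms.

The slot pattern repeats as AAABBB (period 6), so there are 2 interleaved tracks.
Subsequence A is 28, 36, 45, 55, 66, 78, 91, 105, 120, which is triangular numbers n(n+1)/2 for n = 7, 8, ….
Subsequence B is 48, -48, 48, -48, 48, -48, 48, -48, 48, which is alternating ±48.
Term 19 comes from subsequence A (its 10th entry): 136.
The 20th slot belongs to subsequence A; its 11th term is 153.

136, 153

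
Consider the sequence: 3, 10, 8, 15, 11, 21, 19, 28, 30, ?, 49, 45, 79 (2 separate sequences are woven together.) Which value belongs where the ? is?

Taking every 2nd term gives 2 separate tracks.
Track A: 3, 8, 11, 19, 30, 49, 79. A Fibonacci-like recurrence a_n = a_{n-1} + a_{n-2}.
Track B: 10, 15, 21, 28, ?, 45. Triangular numbers starting at T_4.
Filling track B at index 5 by its rule yields 36.

36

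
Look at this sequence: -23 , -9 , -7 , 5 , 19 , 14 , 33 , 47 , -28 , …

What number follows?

61

The slot pattern repeats as AAB (period 3), so there are 2 interleaved tracks.
Stream A: -23, -9, 5, 19, 33, 47. Arithmetic with common difference +14.
Stream B: -7, 14, -28. Geometric, ×-2 each step.
Term 10 comes from stream A (its 7th entry): 61.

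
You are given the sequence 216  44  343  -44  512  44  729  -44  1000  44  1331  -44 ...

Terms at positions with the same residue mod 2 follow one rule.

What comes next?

1728

The terms cycle through 2 interleaved subsequences.
Subsequence A is 216, 343, 512, 729, 1000, 1331, which is consecutive cubes n³ from n = 6.
Subsequence B is 44, -44, 44, -44, 44, -44, which is the oscillation 44·(−1)^(n+1).
Position 13 → subsequence A, term 7 = 1728.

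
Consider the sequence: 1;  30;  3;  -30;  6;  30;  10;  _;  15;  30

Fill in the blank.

-30

The terms cycle through 2 interleaved subsequences.
Subsequence A: 1, 3, 6, 10, 15 (triangular numbers n(n+1)/2 for n = 1, 2, …).
Subsequence B: 30, -30, 30, ?, 30 (oscillating between 30 and -30).
The gap is subsequence B's term 4; the rule gives -30.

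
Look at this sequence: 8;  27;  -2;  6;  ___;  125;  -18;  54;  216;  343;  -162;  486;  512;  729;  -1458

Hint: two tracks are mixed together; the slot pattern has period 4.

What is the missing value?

64

Reading positions in blocks of 4 reveals the pattern AABB — 2 tracks woven together.
Track A is 8, 27, ?, 125, 216, 343, 512, 729, which is perfect cubes starting at 2³.
Track B is -2, 6, -18, 54, -162, 486, -1458, which is multiplying by -3 each time.
The gap is track A's term 3; the rule gives 64.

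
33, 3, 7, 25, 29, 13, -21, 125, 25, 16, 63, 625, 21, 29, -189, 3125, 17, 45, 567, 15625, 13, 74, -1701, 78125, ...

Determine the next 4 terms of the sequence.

9, 119, 5103, 390625

The terms cycle through 4 interleaved subsequences.
Stream A = 33, 29, 25, 21, 17, 13: arithmetic, step −4.
Stream B = 3, 13, 16, 29, 45, 74: Fibonacci-style (each term is the sum of the two before it).
Stream C = 7, -21, 63, -189, 567, -1701: geometric with ratio -3.
Stream D = 25, 125, 625, 3125, 15625, 78125: powers of 5.
Position 25 falls in stream A as its term 7, giving 9.
Position 26 → stream B, term 7 = 119.
The 27th slot belongs to stream C; its 7th term is 5103.
The 28th slot belongs to stream D; its 7th term is 390625.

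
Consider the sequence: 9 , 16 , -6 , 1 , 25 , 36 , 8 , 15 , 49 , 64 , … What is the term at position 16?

Positions follow the repeating pattern AABB; grouping by letter gives 2 tracks.
Subsequence A: 9, 16, 25, 36, 49, 64 (the squares 3², 4², 5², …).
Subsequence B: -6, 1, 8, 15 (adding 7 each time).
Term 16 comes from subsequence B (its 8th entry): 43.

43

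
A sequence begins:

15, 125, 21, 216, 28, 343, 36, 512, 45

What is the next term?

729

Odd-indexed and even-indexed terms follow separate rules.
Subsequence A: 15, 21, 28, 36, 45 (triangular numbers n(n+1)/2 for n = 5, 6, …).
Subsequence B: 125, 216, 343, 512 (perfect cubes starting at 5³).
The 10th slot belongs to subsequence B; its 5th term is 729.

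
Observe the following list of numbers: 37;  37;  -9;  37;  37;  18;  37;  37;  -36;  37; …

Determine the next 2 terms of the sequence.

Reading positions in blocks of 3 reveals the pattern AAB — 2 tracks woven together.
Subsequence A is 37, 37, 37, 37, 37, 37, 37, which is always 37.
Subsequence B is -9, 18, -36, which is a geometric progression (common ratio -2).
Term 11 comes from subsequence A (its 8th entry): 37.
Term 12 comes from subsequence B (its 4th entry): 72.

37, 72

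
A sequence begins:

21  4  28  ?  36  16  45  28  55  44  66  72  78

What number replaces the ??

12

Positions 1, 3, 5, … form one subsequence and positions 2, 4, 6, … form another.
Track A: 21, 28, 36, 45, 55, 66, 78 (triangular numbers n(n+1)/2 for n = 6, 7, …).
Track B: 4, ?, 16, 28, 44, 72 (each term equals the sum of the previous two).
Filling track B at index 2 by its rule yields 12.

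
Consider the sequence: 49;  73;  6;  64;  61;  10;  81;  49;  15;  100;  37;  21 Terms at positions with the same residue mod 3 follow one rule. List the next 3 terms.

121, 25, 28

Taking every 3rd term gives 3 separate tracks.
Subsequence A: 49, 64, 81, 100 — perfect squares starting at 7².
Subsequence B: 73, 61, 49, 37 — subtracting 12 each time.
Subsequence C: 6, 10, 15, 21 — triangular numbers n(n+1)/2 for n = 3, 4, ….
Term 13 comes from subsequence A (its 5th entry): 121.
Position 14 → subsequence B, term 5 = 25.
Position 15 falls in subsequence C as its term 5, giving 28.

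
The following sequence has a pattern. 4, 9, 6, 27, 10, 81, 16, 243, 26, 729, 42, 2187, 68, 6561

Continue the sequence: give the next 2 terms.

The terms cycle through 2 interleaved subsequences.
Track A is 4, 6, 10, 16, 26, 42, 68, which is each term equals the sum of the previous two.
Track B is 9, 27, 81, 243, 729, 2187, 6561, which is successive powers of 3.
Position 15 → track A, term 8 = 110.
Term 16 comes from track B (its 8th entry): 19683.

110, 19683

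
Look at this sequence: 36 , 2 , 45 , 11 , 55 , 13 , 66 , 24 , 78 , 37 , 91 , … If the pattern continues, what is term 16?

159

Odd-indexed and even-indexed terms follow separate rules.
Track A is 36, 45, 55, 66, 78, 91, which is triangular numbers starting at T_8.
Track B is 2, 11, 13, 24, 37, which is a Fibonacci-like recurrence a_n = a_{n-1} + a_{n-2}.
The 16th slot belongs to track B; its 8th term is 159.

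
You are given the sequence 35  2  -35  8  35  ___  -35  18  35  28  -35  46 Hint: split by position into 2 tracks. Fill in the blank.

10

Split by position mod 2 into 2 tracks.
Track A is 35, -35, 35, -35, 35, -35, which is the oscillation 35·(−1)^(n+1).
Track B is 2, 8, ?, 18, 28, 46, which is a Fibonacci-like recurrence a_n = a_{n-1} + a_{n-2}.
Track B's pattern makes the blank 10.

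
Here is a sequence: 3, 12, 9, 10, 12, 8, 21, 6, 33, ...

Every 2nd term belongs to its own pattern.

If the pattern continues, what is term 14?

0

The terms cycle through 2 interleaved subsequences.
Track A is 3, 9, 12, 21, 33, which is Fibonacci-style (each term is the sum of the two before it).
Track B is 12, 10, 8, 6, which is arithmetic with common difference −2.
Position 14 falls in track B as its term 7, giving 0.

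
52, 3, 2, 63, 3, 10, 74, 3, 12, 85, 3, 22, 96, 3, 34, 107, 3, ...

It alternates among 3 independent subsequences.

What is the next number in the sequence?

Taking every 3rd term gives 3 separate tracks.
Track A = 52, 63, 74, 85, 96, 107: arithmetic with common difference +11.
Track B = 3, 3, 3, 3, 3, 3: constant 3.
Track C = 2, 10, 12, 22, 34: Fibonacci-style (each term is the sum of the two before it).
Position 18 → track C, term 6 = 56.

56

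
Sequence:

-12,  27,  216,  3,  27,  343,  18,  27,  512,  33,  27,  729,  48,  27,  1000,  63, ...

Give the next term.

27

The terms cycle through 3 interleaved subsequences.
Track A: -12, 3, 18, 33, 48, 63 (arithmetic, step +15).
Track B: 27, 27, 27, 27, 27 (the constant sequence 27).
Track C: 216, 343, 512, 729, 1000 (perfect cubes starting at 6³).
Term 17 comes from track B (its 6th entry): 27.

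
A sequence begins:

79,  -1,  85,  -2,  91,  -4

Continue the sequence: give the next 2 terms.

97, -8

Odd-indexed and even-indexed terms follow separate rules.
Track A: 79, 85, 91 (arithmetic, step +6).
Track B: -1, -2, -4 (a geometric progression (common ratio 2)).
Position 7 → track A, term 4 = 97.
The 8th slot belongs to track B; its 4th term is -8.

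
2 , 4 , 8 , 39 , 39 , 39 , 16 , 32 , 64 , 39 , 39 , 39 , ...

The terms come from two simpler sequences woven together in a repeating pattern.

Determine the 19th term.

Positions follow the repeating pattern AAABBB; grouping by letter gives 2 tracks.
Track A is 2, 4, 8, 16, 32, 64, which is geometric with ratio 2.
Track B is 39, 39, 39, 39, 39, 39, which is always 39.
Term 19 comes from track A (its 10th entry): 1024.

1024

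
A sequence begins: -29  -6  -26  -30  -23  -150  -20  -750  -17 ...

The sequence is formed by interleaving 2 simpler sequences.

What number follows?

Split by position mod 2 into 2 tracks.
Track A: -29, -26, -23, -20, -17. Arithmetic, step +3.
Track B: -6, -30, -150, -750. Geometric with ratio 5.
Position 10 falls in track B as its term 5, giving -3750.

-3750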